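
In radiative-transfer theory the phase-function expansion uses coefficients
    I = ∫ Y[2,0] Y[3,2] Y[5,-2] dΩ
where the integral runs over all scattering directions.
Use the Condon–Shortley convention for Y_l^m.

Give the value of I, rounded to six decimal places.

0.190188

Rules hold: Σm=0, L=10 even, 1≤5≤5.
N = 5·7·11 = 385
Δ = 0!·4!·6!/11! = 1/2310
Racah Σ t=0..0: t=0:+1/144 = 1/144
⇒ 3j(2 3 5; 0 0 0)² = 10/231, sgn -1
Racah Σ t=0..0: t=0:+1/480 = 1/480
⇒ 3j(2 3 5; 0 2 -2)² = 3/110, sgn -1
4πI² = N·(3j₀)²·(3jₘ)² = 5/11
I = +1·√(0.454545/4π) = 0.19018827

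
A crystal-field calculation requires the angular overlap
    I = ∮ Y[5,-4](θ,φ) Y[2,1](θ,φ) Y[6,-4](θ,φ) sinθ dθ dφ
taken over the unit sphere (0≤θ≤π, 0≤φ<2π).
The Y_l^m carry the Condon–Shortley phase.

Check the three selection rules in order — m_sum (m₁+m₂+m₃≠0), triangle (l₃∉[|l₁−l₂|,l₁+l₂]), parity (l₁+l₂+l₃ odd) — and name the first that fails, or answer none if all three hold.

azimuthal sum: -4 + 1 − 4 = -7  ✗
3 ≤ 6 ≤ 7 (triangle on l)
L = 5 + 2 + 6 = 13 (odd)

m_sum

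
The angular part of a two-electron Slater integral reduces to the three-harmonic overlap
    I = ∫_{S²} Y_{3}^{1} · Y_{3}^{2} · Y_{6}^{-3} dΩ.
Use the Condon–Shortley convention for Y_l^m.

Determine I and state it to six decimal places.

m-sum 0 ✓  L=12 even ✓  0≤6≤6 ✓
Π(2lᵢ+1) = 7×7×13 = 637
triangle coeff Δ(3,3,6) = 1/12012
Σ_t [0,0]: t=0:+1/1296 = 1/1296
(3j)²=100/3003 [(3 3 6; 0 0 0)], sign=+1
Σ_t [0,0]: t=0:+1/5760 = 1/5760
(3j)²=9/286 [(3 3 6; 1 2 -3)], sign=-1
⇒ 4πI² = 1050/1573
I = (-1)√(1050/1573/(4π)) = -0.23047581

-0.230476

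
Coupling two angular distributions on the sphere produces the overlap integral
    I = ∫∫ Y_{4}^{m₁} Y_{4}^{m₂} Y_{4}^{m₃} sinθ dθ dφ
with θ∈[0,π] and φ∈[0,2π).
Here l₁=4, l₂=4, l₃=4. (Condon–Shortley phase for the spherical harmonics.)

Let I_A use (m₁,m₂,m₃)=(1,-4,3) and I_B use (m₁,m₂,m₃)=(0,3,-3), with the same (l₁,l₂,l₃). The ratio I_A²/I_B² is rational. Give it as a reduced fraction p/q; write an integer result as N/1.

10/9

Same 4,4,4: normalisation and zero-m 3j drop out of the ratio.
A: Δ: 4! 4! 4! / 13! → 1/450450; sum: t=0:+1/3456 = 1/3456; 3j²(4 4 4; 1 -4 3) = Δ·Π!·Σ² = 35/1287  (sign -1)
B: Δ: 4! 4! 4! / 13! → 1/450450; sum: t=3:−1/864 t=4:+1/3456 = -1/1152; 3j²(4 4 4; 0 3 -3) = Δ·Π!·Σ² = 7/286  (sign +1)
I_A²/I_B² = (35/1287)/(7/286) = 10/9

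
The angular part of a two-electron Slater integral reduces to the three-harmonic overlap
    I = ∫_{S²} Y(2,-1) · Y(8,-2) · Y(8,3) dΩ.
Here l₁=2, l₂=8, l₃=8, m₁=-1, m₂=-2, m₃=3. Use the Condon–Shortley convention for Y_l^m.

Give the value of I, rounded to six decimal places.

Rules hold: Σm=0, L=18 even, 6≤8≤10.
N = 5·17·17 = 1445
Δ = 2!·2!·14!/19! = 1/348840
Racah Σ t=0..2: t=0:+1/116121600 t=1:−1/25401600 t=2:+1/116121600 = -1/45158400
⇒ 3j(2 8 8; 0 0 0)² = 24/1615, sgn -1
Racah Σ t=1..2: t=1:−1/87091200 t=2:+1/174182400 = -1/174182400
⇒ 3j(2 8 8; -1 -2 3)² = 55/7752, sgn +1
4πI² = N·(3j₀)²·(3jₘ)² = 55/361
I = -1·√(0.152355/4π) = -0.11010900

-0.110109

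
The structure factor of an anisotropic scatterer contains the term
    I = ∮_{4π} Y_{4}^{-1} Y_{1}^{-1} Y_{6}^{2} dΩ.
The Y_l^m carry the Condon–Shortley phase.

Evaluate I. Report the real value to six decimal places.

0.000000

l₃=6 ∉ [3,5] — triangle fails ⇒ I = 0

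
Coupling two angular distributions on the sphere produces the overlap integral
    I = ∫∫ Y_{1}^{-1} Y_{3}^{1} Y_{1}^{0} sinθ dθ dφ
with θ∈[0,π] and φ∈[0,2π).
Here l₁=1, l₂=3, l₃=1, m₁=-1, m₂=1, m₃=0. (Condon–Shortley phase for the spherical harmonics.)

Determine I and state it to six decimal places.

triangle: need 2≤l₃≤4, have 1; I=0

0.000000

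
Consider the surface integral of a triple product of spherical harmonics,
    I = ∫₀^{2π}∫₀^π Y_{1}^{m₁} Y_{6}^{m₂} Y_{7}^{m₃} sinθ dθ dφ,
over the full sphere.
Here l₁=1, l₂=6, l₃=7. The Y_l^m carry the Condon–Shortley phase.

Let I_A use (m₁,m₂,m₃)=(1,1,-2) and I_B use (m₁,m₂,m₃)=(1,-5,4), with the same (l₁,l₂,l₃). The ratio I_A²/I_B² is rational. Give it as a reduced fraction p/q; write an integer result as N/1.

12/1

l's match ⇒ only the (l;m) 3-j factors differ between A and B.
A: triangle coeff Δ(1,6,7) = 1/1365; Σ_t [0,0]: t=0:+1/1209600 = 1/1209600; (3j)²=12/455 [(1 6 7; 1 1 -2)], sign=-1
B: triangle coeff Δ(1,6,7) = 1/1365; Σ_t [0,0]: t=0:+1/79833600 = 1/79833600; (3j)²=1/455 [(1 6 7; 1 -5 4)], sign=-1
I_A²/I_B² = (12/455)/(1/455) = 12/1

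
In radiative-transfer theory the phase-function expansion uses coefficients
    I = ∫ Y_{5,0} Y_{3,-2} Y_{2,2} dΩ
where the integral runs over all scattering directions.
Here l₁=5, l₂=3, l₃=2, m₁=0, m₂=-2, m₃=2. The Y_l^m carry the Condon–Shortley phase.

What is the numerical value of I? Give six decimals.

0.053579

Rules hold: Σm=0, L=10 even, 2≤2≤8.
N = 11·7·5 = 385
Δ = 6!·4!·0!/11! = 1/2310
Racah Σ t=3..3: t=3:−1/144 = -1/144
⇒ 3j(5 3 2; 0 0 0)² = 10/231, sgn -1
Racah Σ t=1..1: t=1:−1/2880 = -1/2880
⇒ 3j(5 3 2; 0 -2 2)² = 1/462, sgn -1
4πI² = N·(3j₀)²·(3jₘ)² = 25/693
I = +1·√(0.036075/4π) = 0.05357948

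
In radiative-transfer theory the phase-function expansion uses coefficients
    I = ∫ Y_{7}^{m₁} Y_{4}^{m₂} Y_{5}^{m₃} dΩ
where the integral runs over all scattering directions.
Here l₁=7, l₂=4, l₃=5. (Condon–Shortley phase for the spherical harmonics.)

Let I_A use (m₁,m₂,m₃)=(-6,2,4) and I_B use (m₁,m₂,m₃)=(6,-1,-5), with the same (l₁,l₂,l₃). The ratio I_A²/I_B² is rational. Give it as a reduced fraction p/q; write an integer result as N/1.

4/45

Shared (l₁,l₂,l₃)=(7,4,5): N and (l;000)² cancel in I_A²/I_B².
A: Δ = 6!·8!·2!/17! = 1/6126120; Racah Σ t=5..6: t=5:−1/4838400 t=6:+1/7257600 = -1/14515200; ⇒ 3j(7 4 5; -6 2 4)² = 3/1190, sgn +1
B: Δ = 6!·8!·2!/17! = 1/6126120; Racah Σ t=1..1: t=1:−1/9676800 = -1/9676800; ⇒ 3j(7 4 5; 6 -1 -5)² = 27/952, sgn -1
I_A²/I_B² = (3/1190)/(27/952) = 4/45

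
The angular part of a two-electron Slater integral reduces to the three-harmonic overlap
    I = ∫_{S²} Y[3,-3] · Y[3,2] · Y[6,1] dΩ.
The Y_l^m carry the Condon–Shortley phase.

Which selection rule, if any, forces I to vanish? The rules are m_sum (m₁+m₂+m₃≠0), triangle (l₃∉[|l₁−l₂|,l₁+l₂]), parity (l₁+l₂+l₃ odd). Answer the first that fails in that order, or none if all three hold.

none

Σmᵢ = 0  ✓
l₃∈[|l₁−l₂|,l₁+l₂]=[0,6], have l₃=6  ✓
Σlᵢ = 12 ⇒ even  ✓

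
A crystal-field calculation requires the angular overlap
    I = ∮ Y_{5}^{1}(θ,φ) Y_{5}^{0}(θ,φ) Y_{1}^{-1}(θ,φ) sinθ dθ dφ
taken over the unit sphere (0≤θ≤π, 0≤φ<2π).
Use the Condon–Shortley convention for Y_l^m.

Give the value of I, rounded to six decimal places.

l₁+l₂+l₃=11 is odd: 3j(l;000)=0 ⇒ I=0

0.000000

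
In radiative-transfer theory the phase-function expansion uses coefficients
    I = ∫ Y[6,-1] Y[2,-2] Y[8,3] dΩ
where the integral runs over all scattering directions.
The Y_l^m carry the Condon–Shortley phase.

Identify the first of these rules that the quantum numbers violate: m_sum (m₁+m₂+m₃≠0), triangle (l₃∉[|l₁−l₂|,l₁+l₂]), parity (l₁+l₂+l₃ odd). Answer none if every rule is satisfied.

m₁+m₂+m₃ = -1 − 2 + 3 = 0  ✓
triangle: |6−2|=4 ≤ l₃=8 ≤ 6+2=8  ✓
parity: l₁+l₂+l₃ = 16 is even  ✓

none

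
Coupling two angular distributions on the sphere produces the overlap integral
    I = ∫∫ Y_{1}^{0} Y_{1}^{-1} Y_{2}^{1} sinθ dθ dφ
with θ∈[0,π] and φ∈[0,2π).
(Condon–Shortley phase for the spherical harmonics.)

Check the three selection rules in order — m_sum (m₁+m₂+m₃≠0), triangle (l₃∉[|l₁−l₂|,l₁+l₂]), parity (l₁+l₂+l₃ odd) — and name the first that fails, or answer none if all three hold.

Σmᵢ = 0  ✓
l₃∈[|l₁−l₂|,l₁+l₂]=[0,2], have l₃=2  ✓
Σlᵢ = 4 ⇒ even  ✓

none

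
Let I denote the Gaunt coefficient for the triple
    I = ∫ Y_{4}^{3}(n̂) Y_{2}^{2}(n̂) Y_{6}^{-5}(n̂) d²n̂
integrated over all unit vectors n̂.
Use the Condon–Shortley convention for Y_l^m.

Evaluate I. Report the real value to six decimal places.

-0.288917

Rules hold: Σm=0, L=12 even, 2≤6≤6.
N = 9·5·13 = 585
Δ = 0!·8!·4!/13! = 1/6435
Racah Σ t=0..0: t=0:+1/2304 = 1/2304
⇒ 3j(4 2 6; 0 0 0)² = 5/143, sgn +1
Racah Σ t=0..0: t=0:+1/120960 = 1/120960
⇒ 3j(4 2 6; 3 2 -5)² = 2/39, sgn -1
4πI² = N·(3j₀)²·(3jₘ)² = 150/143
I = -1·√(1.04895/4π) = -0.28891672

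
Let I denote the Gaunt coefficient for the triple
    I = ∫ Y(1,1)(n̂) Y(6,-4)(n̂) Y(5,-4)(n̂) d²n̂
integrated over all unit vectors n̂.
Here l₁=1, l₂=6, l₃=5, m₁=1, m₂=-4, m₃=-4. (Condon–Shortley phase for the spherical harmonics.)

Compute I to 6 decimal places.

0.000000

Σmᵢ = -7 ≠ 0, so the φ-integral vanishes; I = 0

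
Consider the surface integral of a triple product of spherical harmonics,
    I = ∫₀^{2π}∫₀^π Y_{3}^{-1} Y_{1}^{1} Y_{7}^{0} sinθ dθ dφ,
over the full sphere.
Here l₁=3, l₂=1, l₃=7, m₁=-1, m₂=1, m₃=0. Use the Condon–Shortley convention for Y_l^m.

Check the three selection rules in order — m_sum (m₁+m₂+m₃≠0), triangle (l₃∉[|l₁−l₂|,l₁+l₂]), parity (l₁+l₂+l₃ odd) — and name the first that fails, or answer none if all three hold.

Σmᵢ = 0  ✓
l₃∈[|l₁−l₂|,l₁+l₂]=[2,4], have l₃=7  ✗
Σlᵢ = 11 ⇒ odd

triangle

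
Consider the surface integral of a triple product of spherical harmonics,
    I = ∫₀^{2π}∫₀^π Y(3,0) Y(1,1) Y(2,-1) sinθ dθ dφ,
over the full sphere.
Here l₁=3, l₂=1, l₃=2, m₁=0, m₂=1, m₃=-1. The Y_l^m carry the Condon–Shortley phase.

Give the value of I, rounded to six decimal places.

Rules hold: Σm=0, L=6 even, 2≤2≤4.
N = 7·3·5 = 105
Δ = 2!·4!·0!/7! = 1/105
Racah Σ t=1..1: t=1:−1/4 = -1/4
⇒ 3j(3 1 2; 0 0 0)² = 3/35, sgn -1
Racah Σ t=2..2: t=2:+1/12 = 1/12
⇒ 3j(3 1 2; 0 1 -1)² = 1/35, sgn -1
4πI² = N·(3j₀)²·(3jₘ)² = 9/35
I = +1·√(0.257143/4π) = 0.14304817

0.143048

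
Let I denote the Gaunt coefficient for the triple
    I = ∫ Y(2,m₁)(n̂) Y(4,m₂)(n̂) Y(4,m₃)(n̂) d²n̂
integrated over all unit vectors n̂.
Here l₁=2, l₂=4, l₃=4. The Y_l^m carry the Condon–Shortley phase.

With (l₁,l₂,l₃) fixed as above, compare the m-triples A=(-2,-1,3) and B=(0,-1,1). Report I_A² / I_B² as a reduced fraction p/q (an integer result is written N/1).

Same 2,4,4: normalisation and zero-m 3j drop out of the ratio.
A: Δ: 2! 2! 6! / 11! → 1/13860; sum: t=2:+1/480 = 1/480; 3j²(2 4 4; -2 -1 3) = Δ·Π!·Σ² = 3/110  (sign -1)
B: Δ: 2! 2! 6! / 11! → 1/13860; sum: t=0:+1/144 t=1:−1/48 t=2:+1/480 = -17/1440; 3j²(2 4 4; 0 -1 1) = Δ·Π!·Σ² = 289/13860  (sign +1)
I_A²/I_B² = (3/110)/(289/13860) = 378/289

378/289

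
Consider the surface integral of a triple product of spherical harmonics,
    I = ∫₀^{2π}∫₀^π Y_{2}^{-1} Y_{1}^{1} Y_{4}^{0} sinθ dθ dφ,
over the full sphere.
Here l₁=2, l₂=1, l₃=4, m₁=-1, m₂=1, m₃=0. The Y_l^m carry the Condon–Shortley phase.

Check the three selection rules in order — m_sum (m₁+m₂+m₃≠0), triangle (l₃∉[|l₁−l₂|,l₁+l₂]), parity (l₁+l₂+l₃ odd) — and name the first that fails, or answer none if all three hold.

triangle

azimuthal sum: -1 + 1 + 0 = 0  ✓
1 ≤ 4 ≤ 3 (triangle on l)  ✗
L = 2 + 1 + 4 = 7 (odd)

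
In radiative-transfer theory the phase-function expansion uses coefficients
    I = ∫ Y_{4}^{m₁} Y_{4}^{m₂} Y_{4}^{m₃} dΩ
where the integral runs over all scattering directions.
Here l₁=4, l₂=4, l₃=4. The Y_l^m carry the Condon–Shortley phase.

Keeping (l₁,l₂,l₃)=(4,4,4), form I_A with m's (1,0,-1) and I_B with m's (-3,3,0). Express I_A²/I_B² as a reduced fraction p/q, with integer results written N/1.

Same 4,4,4: normalisation and zero-m 3j drop out of the ratio.
A: Δ: 4! 4! 4! / 13! → 1/450450; sum: t=0:+1/3456 t=1:−1/144 t=2:+1/96 t=3:−1/864 = 1/384; 3j²(4 4 4; 1 0 -1) = Δ·Π!·Σ² = 9/2002  (sign -1)
B: Δ: 4! 4! 4! / 13! → 1/450450; sum: t=3:−1/3456 t=4:+1/864 = 1/1152; 3j²(4 4 4; -3 3 0) = Δ·Π!·Σ² = 7/286  (sign +1)
I_A²/I_B² = (9/2002)/(7/286) = 9/49

9/49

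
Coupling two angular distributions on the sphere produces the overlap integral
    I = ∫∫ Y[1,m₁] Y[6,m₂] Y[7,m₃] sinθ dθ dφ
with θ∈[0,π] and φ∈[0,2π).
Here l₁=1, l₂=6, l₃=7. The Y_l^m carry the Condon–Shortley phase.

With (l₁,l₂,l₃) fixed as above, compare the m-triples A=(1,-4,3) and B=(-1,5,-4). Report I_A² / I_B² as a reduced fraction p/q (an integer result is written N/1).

2/1

Same 1,6,7: normalisation and zero-m 3j drop out of the ratio.
A: Δ: 0! 2! 12! / 15! → 1/1365; sum: t=0:+1/14515200 = 1/14515200; 3j²(1 6 7; 1 -4 3) = Δ·Π!·Σ² = 2/455  (sign +1)
B: Δ: 0! 2! 12! / 15! → 1/1365; sum: t=0:+1/79833600 = 1/79833600; 3j²(1 6 7; -1 5 -4) = Δ·Π!·Σ² = 1/455  (sign -1)
I_A²/I_B² = (2/455)/(1/455) = 2/1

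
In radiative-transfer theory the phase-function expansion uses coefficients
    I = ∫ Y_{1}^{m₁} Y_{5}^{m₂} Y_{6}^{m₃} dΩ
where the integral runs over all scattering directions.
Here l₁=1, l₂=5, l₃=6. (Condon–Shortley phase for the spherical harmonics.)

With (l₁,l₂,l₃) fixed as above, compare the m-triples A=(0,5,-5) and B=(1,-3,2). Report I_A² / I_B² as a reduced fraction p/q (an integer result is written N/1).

11/6

Same 1,5,6: normalisation and zero-m 3j drop out of the ratio.
A: Δ: 0! 2! 10! / 13! → 1/858; sum: t=0:+1/3628800 = 1/3628800; 3j²(1 5 6; 0 5 -5) = Δ·Π!·Σ² = 1/78  (sign -1)
B: Δ: 0! 2! 10! / 13! → 1/858; sum: t=0:+1/161280 = 1/161280; 3j²(1 5 6; 1 -3 2) = Δ·Π!·Σ² = 1/143  (sign +1)
I_A²/I_B² = (1/78)/(1/143) = 11/6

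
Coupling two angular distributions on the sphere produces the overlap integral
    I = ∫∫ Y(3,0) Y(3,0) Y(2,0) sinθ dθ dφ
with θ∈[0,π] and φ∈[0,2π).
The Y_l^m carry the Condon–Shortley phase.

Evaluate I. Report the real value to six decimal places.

0.168209

m-sum 0 ✓  L=8 even ✓  0≤2≤6 ✓
Π(2lᵢ+1) = 7×7×5 = 245
triangle coeff Δ(3,3,2) = 1/3780
Σ_t [1,3]: t=1:−1/24 t=2:+1/4 t=3:−1/24 = 1/6
(3j)²=4/105 [(3 3 2; 0 0 0)], sign=+1
(m-triple is (0,0,0) — same symbol as above.)
⇒ 4πI² = 16/45
I = (+1)√(16/45/(4π)) = 0.16820883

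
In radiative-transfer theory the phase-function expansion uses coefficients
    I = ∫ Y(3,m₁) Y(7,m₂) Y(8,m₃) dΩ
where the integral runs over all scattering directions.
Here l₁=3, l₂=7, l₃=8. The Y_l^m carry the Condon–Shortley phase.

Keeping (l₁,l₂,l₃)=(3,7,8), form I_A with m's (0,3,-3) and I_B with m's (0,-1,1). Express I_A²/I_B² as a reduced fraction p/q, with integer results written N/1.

495/5887

Same 3,7,8: normalisation and zero-m 3j drop out of the ratio.
A: Δ: 2! 4! 12! / 19! → 1/5290740; sum: t=0:+1/87091200 t=1:−1/8709120 t=2:+1/11612160 = -1/58060800; 3j²(3 7 8; 0 3 -3) = Δ·Π!·Σ² = 99/117572  (sign +1)
B: Δ: 2! 4! 12! / 19! → 1/5290740; sum: t=0:+1/6220800 t=1:−1/2419200 t=2:+1/11612160 = -29/174182400; 3j²(3 7 8; 0 -1 1) = Δ·Π!·Σ² = 841/83980  (sign +1)
I_A²/I_B² = (99/117572)/(841/83980) = 495/5887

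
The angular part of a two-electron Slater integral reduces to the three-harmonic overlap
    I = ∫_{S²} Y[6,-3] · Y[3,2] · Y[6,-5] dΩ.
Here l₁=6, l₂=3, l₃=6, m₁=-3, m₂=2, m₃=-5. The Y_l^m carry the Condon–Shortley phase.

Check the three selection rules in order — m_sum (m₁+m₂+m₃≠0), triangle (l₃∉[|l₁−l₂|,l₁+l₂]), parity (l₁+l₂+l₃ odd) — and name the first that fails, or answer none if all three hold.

m₁+m₂+m₃ = -3 + 2 − 5 = -6  ✗
triangle: |6−3|=3 ≤ l₃=6 ≤ 6+3=9
parity: l₁+l₂+l₃ = 15 is odd

m_sum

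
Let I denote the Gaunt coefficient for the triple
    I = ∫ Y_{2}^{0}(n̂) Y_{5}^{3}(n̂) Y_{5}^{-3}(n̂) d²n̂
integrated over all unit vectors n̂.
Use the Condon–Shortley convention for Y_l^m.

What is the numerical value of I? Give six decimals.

Checks pass: Σm=0; 12 even; l₃=5∈[3,7].
(2·2+1)(2·5+1)(2·5+1) = 605
Δ: 2! 2! 8! / 13! → 1/38610
sum: t=0:+1/2880 t=1:−1/576 t=2:+1/2880 = -1/960
3j²(2 5 5; 0 0 0) = Δ·Π!·Σ² = 10/429  (sign +1)
sum: t=0:+1/161280 t=1:−1/5040 t=2:+1/5760 = -1/53760
3j²(2 5 5; 0 3 -3) = Δ·Π!·Σ² = 1/4290  (sign -1)
combine: 4πI² = 605·10/429·1/4290 = 5/1521
take √, sign -1: I = -0.01617393

-0.016174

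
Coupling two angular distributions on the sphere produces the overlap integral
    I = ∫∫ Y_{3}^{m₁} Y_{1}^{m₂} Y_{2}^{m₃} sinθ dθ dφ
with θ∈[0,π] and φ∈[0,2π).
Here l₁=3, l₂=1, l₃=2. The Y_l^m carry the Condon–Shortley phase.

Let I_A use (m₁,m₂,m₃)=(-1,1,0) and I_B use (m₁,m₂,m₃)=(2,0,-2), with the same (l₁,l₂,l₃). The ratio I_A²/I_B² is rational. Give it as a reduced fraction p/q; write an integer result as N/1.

6/5

Same 3,1,2: normalisation and zero-m 3j drop out of the ratio.
A: Δ: 2! 4! 0! / 7! → 1/105; sum: t=2:+1/8 = 1/8; 3j²(3 1 2; -1 1 0) = Δ·Π!·Σ² = 2/35  (sign +1)
B: Δ: 2! 4! 0! / 7! → 1/105; sum: t=1:−1/24 = -1/24; 3j²(3 1 2; 2 0 -2) = Δ·Π!·Σ² = 1/21  (sign -1)
I_A²/I_B² = (2/35)/(1/21) = 6/5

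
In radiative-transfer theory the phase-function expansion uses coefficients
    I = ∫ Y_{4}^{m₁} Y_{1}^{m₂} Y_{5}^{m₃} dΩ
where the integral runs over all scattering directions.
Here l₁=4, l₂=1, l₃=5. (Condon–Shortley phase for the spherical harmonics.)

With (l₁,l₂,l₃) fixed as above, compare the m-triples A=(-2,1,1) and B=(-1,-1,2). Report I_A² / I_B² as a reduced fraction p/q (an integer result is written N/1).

2/7

l's match ⇒ only the (l;m) 3-j factors differ between A and B.
A: triangle coeff Δ(4,1,5) = 1/495; Σ_t [0,0]: t=0:+1/2880 = 1/2880; (3j)²=2/165 [(4 1 5; -2 1 1)], sign=+1
B: triangle coeff Δ(4,1,5) = 1/495; Σ_t [0,0]: t=0:+1/1440 = 1/1440; (3j)²=7/165 [(4 1 5; -1 -1 2)], sign=-1
I_A²/I_B² = (2/165)/(7/165) = 2/7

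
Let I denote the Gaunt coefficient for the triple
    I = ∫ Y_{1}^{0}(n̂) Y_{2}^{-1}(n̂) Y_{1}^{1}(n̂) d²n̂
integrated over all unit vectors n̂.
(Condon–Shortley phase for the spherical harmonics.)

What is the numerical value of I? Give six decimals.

Checks pass: Σm=0; 4 even; l₃=1∈[1,3].
(2·1+1)(2·2+1)(2·1+1) = 45
Δ: 2! 0! 2! / 5! → 1/30
sum: t=1:−1/1 = -1/1
3j²(1 2 1; 0 0 0) = Δ·Π!·Σ² = 2/15  (sign +1)
sum: t=1:−1/2 = -1/2
3j²(1 2 1; 0 -1 1) = Δ·Π!·Σ² = 1/10  (sign -1)
combine: 4πI² = 45·2/15·1/10 = 3/5
take √, sign -1: I = -0.21850969

-0.218510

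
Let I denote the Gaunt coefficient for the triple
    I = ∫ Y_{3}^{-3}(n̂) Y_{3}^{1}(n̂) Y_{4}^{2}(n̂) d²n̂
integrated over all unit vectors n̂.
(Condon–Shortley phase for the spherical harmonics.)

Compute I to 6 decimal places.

-0.188451

m-sum 0 ✓  L=10 even ✓  0≤4≤6 ✓
Π(2lᵢ+1) = 7×7×9 = 441
triangle coeff Δ(3,3,4) = 1/34650
Σ_t [0,2]: t=0:+1/72 t=1:−1/16 t=2:+1/72 = -5/144
(3j)²=2/77 [(3 3 4; 0 0 0)], sign=-1
Σ_t [2,2]: t=2:+1/192 = 1/192
(3j)²=3/77 [(3 3 4; -3 1 2)], sign=+1
⇒ 4πI² = 54/121
I = (-1)√(54/121/(4π)) = -0.18845135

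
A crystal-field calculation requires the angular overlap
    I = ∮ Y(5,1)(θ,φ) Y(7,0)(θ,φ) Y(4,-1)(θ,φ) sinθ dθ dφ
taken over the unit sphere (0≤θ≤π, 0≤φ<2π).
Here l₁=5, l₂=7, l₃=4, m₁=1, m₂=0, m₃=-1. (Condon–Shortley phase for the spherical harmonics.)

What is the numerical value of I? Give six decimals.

m-sum 0 ✓  L=16 even ✓  2≤4≤12 ✓
Π(2lᵢ+1) = 11×15×9 = 1485
triangle coeff Δ(5,7,4) = 1/6126120
Σ_t [3,5]: t=3:−1/69120 t=4:+1/20736 t=5:−1/69120 = 1/51840
(3j)²=280/21879 [(5 7 4; 0 0 0)], sign=+1
Σ_t [2,4]: t=2:+1/345600 t=3:−1/34560 t=4:+1/41472 = -1/518400
(3j)²=7/36465 [(5 7 4; 1 0 -1)], sign=+1
⇒ 4πI² = 1960/537251
I = (+1)√(1960/537251/(4π)) = 0.01703862

0.017039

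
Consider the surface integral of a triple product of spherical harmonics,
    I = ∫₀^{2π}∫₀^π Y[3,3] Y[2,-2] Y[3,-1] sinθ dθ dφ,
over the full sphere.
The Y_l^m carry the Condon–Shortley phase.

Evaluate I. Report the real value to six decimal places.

Rules hold: Σm=0, L=8 even, 1≤3≤5.
N = 7·5·7 = 245
Δ = 2!·4!·2!/9! = 1/3780
Racah Σ t=0..2: t=0:+1/24 t=1:−1/4 t=2:+1/24 = -1/6
⇒ 3j(3 2 3; 0 0 0)² = 4/105, sgn +1
Racah Σ t=0..0: t=0:+1/96 = 1/96
⇒ 3j(3 2 3; 3 -2 -1)² = 1/42, sgn +1
4πI² = N·(3j₀)²·(3jₘ)² = 2/9
I = +1·√(0.222222/4π) = 0.13298076

0.132981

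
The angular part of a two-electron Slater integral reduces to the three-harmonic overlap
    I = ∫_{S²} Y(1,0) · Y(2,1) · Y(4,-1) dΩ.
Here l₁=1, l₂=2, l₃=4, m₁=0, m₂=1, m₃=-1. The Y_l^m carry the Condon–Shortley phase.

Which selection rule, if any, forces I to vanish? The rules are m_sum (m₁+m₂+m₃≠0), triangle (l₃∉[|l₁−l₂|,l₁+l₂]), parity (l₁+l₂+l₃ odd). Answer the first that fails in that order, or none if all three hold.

triangle

m₁+m₂+m₃ = 0 + 1 − 1 = 0  ✓
triangle: |1−2|=1 ≤ l₃=4 ≤ 1+2=3  ✗
parity: l₁+l₂+l₃ = 7 is odd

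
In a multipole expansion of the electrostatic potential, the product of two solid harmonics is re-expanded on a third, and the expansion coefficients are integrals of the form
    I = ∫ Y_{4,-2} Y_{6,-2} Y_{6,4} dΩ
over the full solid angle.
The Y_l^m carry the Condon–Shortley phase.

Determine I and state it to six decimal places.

Rules hold: Σm=0, L=16 even, 2≤6≤10.
N = 9·13·13 = 1521
Δ = 4!·4!·8!/17! = 1/15315300
Racah Σ t=0..4: t=0:+1/829440 t=1:−1/25920 t=2:+1/9216 t=3:−1/25920 t=4:+1/829440 = 7/207360
⇒ 3j(4 6 6; 0 0 0)² = 28/2431, sgn +1
Racah Σ t=2..4: t=2:+1/138240 t=3:−1/181440 t=4:+1/3870720 = 23/11612160
⇒ 3j(4 6 6; -2 -2 4)² = 529/204204, sgn +1
4πI² = N·(3j₀)²·(3jₘ)² = 1587/34969
I = +1·√(0.0453831/4π) = 0.06009550

0.060095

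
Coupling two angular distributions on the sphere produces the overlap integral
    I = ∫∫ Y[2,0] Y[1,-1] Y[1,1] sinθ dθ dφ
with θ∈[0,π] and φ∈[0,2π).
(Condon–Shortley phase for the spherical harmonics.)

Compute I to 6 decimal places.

0.126157

Rules hold: Σm=0, L=4 even, 1≤1≤3.
N = 5·3·3 = 45
Δ = 2!·2!·0!/5! = 1/30
Racah Σ t=1..1: t=1:−1/1 = -1/1
⇒ 3j(2 1 1; 0 0 0)² = 2/15, sgn +1
Racah Σ t=0..0: t=0:+1/4 = 1/4
⇒ 3j(2 1 1; 0 -1 1)² = 1/30, sgn +1
4πI² = N·(3j₀)²·(3jₘ)² = 1/5
I = +1·√(0.2/4π) = 0.12615663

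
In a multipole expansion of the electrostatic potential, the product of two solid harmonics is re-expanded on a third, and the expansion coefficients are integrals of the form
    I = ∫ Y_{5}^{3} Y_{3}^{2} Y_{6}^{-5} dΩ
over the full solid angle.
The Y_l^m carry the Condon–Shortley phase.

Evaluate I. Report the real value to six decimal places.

-0.169016

m-sum 0 ✓  L=14 even ✓  2≤6≤8 ✓
Π(2lᵢ+1) = 11×7×13 = 1001
triangle coeff Δ(5,3,6) = 1/675675
Σ_t [0,2]: t=0:+1/8640 t=1:−1/2304 t=2:+1/8640 = -7/34560
(3j)²=7/429 [(5 3 6; 0 0 0)], sign=-1
Σ_t [1,2]: t=1:−1/120960 t=2:+1/483840 = -1/161280
(3j)²=2/91 [(5 3 6; 3 2 -5)], sign=+1
⇒ 4πI² = 14/39
I = (-1)√(14/39/(4π)) = -0.16901560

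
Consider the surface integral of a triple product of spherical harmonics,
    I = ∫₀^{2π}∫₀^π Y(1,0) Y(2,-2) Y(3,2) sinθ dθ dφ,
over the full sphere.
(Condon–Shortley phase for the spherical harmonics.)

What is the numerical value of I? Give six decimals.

Rules hold: Σm=0, L=6 even, 1≤3≤3.
N = 3·5·7 = 105
Δ = 0!·2!·4!/7! = 1/105
Racah Σ t=0..0: t=0:+1/4 = 1/4
⇒ 3j(1 2 3; 0 0 0)² = 3/35, sgn -1
Racah Σ t=0..0: t=0:+1/24 = 1/24
⇒ 3j(1 2 3; 0 -2 2)² = 1/21, sgn -1
4πI² = N·(3j₀)²·(3jₘ)² = 3/7
I = +1·√(0.428571/4π) = 0.18467439

0.184674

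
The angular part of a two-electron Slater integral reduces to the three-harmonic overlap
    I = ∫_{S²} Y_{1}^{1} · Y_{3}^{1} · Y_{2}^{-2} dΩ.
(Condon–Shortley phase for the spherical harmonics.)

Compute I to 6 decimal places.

Checks pass: Σm=0; 6 even; l₃=2∈[2,4].
(2·1+1)(2·3+1)(2·2+1) = 105
Δ: 2! 0! 4! / 7! → 1/105
sum: t=1:−1/4 = -1/4
3j²(1 3 2; 0 0 0) = Δ·Π!·Σ² = 3/35  (sign -1)
sum: t=0:+1/48 = 1/48
3j²(1 3 2; 1 1 -2) = Δ·Π!·Σ² = 1/105  (sign +1)
combine: 4πI² = 105·3/35·1/105 = 3/35
take √, sign -1: I = -0.08258890

-0.082589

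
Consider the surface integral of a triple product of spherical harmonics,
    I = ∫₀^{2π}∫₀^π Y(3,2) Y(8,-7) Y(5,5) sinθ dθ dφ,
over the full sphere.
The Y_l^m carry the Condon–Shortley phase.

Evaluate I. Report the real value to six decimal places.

-0.230069

Rules hold: Σm=0, L=16 even, 5≤5≤11.
N = 7·17·11 = 1309
Δ = 6!·0!·10!/17! = 1/136136
Racah Σ t=3..3: t=3:−1/518400 = -1/518400
⇒ 3j(3 8 5; 0 0 0)² = 56/2431, sgn +1
Racah Σ t=1..1: t=1:−1/435456000 = -1/435456000
⇒ 3j(3 8 5; 2 -7 5)² = 3/136, sgn -1
4πI² = N·(3j₀)²·(3jₘ)² = 147/221
I = -1·√(0.665158/4π) = -0.23006873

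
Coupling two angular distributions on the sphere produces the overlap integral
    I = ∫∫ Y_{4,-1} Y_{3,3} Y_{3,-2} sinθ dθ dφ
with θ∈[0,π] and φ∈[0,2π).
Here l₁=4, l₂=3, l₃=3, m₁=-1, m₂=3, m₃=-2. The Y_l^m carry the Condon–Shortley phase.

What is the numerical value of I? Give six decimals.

0.140463

m-sum 0 ✓  L=10 even ✓  1≤3≤7 ✓
Π(2lᵢ+1) = 9×7×7 = 441
triangle coeff Δ(4,3,3) = 1/34650
Σ_t [1,3]: t=1:−1/72 t=2:+1/16 t=3:−1/72 = 5/144
(3j)²=2/77 [(4 3 3; 0 0 0)], sign=-1
Σ_t [4,4]: t=4:+1/288 = 1/288
(3j)²=5/231 [(4 3 3; -1 3 -2)], sign=-1
⇒ 4πI² = 30/121
I = (+1)√(30/121/(4π)) = 0.14046335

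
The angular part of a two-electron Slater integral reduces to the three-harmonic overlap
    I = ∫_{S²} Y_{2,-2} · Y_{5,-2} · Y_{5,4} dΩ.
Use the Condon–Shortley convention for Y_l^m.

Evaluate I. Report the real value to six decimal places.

m-sum 0 ✓  L=12 even ✓  3≤5≤7 ✓
Π(2lᵢ+1) = 5×11×11 = 605
triangle coeff Δ(2,5,5) = 1/38610
Σ_t [0,2]: t=0:+1/2880 t=1:−1/576 t=2:+1/2880 = -1/960
(3j)²=10/429 [(2 5 5; 0 0 0)], sign=+1
Σ_t [2,2]: t=2:+1/20160 = 1/20160
(3j)²=12/715 [(2 5 5; -2 -2 4)], sign=-1
⇒ 4πI² = 40/169
I = (-1)√(40/169/(4π)) = -0.13724032

-0.137240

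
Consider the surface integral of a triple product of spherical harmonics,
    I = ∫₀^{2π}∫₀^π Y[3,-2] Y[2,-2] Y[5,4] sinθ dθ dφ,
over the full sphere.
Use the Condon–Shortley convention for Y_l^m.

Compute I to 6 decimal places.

0.268967

m-sum 0 ✓  L=10 even ✓  1≤5≤5 ✓
Π(2lᵢ+1) = 7×5×11 = 385
triangle coeff Δ(3,2,5) = 1/2310
Σ_t [0,0]: t=0:+1/144 = 1/144
(3j)²=10/231 [(3 2 5; 0 0 0)], sign=-1
Σ_t [0,0]: t=0:+1/2880 = 1/2880
(3j)²=3/55 [(3 2 5; -2 -2 4)], sign=-1
⇒ 4πI² = 10/11
I = (+1)√(10/11/(4π)) = 0.26896683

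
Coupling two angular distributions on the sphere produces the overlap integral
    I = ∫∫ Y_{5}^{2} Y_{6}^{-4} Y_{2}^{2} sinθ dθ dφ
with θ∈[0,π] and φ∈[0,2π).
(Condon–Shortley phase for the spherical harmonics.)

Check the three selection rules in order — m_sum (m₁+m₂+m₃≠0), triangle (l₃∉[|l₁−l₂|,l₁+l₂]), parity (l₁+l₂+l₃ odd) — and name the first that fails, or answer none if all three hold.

azimuthal sum: 2 − 4 + 2 = 0  ✓
1 ≤ 2 ≤ 11 (triangle on l)  ✓
L = 5 + 6 + 2 = 13 (odd)  ✗

parity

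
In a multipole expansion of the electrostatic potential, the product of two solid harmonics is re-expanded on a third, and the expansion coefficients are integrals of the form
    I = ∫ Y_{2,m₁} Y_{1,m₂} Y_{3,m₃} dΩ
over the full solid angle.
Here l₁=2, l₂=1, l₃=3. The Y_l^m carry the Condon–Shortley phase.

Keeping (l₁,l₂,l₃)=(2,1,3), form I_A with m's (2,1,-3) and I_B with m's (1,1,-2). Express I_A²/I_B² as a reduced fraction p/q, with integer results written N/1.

l's match ⇒ only the (l;m) 3-j factors differ between A and B.
A: triangle coeff Δ(2,1,3) = 1/105; Σ_t [0,0]: t=0:+1/48 = 1/48; (3j)²=1/7 [(2 1 3; 2 1 -3)], sign=+1
B: triangle coeff Δ(2,1,3) = 1/105; Σ_t [0,0]: t=0:+1/12 = 1/12; (3j)²=2/21 [(2 1 3; 1 1 -2)], sign=-1
I_A²/I_B² = (1/7)/(2/21) = 3/2

3/2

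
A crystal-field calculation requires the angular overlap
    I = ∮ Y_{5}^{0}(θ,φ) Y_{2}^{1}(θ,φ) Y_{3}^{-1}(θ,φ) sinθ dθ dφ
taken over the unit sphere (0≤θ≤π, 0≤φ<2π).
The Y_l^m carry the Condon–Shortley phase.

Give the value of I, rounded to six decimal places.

0.169433

Rules hold: Σm=0, L=10 even, 3≤3≤7.
N = 11·5·7 = 385
Δ = 4!·6!·0!/11! = 1/2310
Racah Σ t=2..2: t=2:+1/144 = 1/144
⇒ 3j(5 2 3; 0 0 0)² = 10/231, sgn -1
Racah Σ t=3..3: t=3:−1/288 = -1/288
⇒ 3j(5 2 3; 0 1 -1)² = 5/231, sgn -1
4πI² = N·(3j₀)²·(3jₘ)² = 250/693
I = +1·√(0.36075/4π) = 0.16943318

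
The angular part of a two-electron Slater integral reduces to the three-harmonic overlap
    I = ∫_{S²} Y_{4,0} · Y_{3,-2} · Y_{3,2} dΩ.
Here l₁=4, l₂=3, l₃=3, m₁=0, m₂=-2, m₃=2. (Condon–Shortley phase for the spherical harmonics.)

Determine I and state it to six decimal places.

m-sum 0 ✓  L=10 even ✓  1≤3≤7 ✓
Π(2lᵢ+1) = 9×7×7 = 441
triangle coeff Δ(4,3,3) = 1/34650
Σ_t [1,3]: t=1:−1/72 t=2:+1/16 t=3:−1/72 = 5/144
(3j)²=2/77 [(4 3 3; 0 0 0)], sign=-1
Σ_t [0,1]: t=0:+1/576 t=1:−1/72 = -7/576
(3j)²=7/198 [(4 3 3; 0 -2 2)], sign=+1
⇒ 4πI² = 49/121
I = (-1)√(49/121/(4π)) = -0.17951487

-0.179515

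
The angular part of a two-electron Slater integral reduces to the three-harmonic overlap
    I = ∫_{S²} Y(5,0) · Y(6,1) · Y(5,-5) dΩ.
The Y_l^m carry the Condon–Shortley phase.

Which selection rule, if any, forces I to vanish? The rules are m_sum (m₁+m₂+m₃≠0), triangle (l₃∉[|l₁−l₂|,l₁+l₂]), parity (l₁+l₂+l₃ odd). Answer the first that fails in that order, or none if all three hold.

m_sum

Σmᵢ = -4  ✗
l₃∈[|l₁−l₂|,l₁+l₂]=[1,11], have l₃=5
Σlᵢ = 16 ⇒ even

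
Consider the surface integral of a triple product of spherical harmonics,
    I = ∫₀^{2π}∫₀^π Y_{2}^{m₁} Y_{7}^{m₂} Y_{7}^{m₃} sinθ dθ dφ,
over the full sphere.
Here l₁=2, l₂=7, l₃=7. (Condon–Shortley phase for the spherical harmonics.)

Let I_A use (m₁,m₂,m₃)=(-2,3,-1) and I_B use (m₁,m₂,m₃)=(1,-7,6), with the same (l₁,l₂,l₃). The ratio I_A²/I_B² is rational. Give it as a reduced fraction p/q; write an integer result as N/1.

l's match ⇒ only the (l;m) 3-j factors differ between A and B.
A: triangle coeff Δ(2,7,7) = 1/185640; Σ_t [2,2]: t=2:+1/3870720 = 1/3870720; (3j)²=135/6188 [(2 7 7; -2 3 -1)], sign=+1
B: triangle coeff Δ(2,7,7) = 1/185640; Σ_t [0,0]: t=0:+1/958003200 = 1/958003200; (3j)²=13/680 [(2 7 7; 1 -7 6)], sign=-1
I_A²/I_B² = (135/6188)/(13/680) = 1350/1183

1350/1183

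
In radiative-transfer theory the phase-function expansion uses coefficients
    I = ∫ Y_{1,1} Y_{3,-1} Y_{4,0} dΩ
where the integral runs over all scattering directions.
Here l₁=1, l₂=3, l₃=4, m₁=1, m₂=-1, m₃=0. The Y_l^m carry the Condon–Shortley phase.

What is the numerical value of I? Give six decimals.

m-sum 0 ✓  L=8 even ✓  2≤4≤4 ✓
Π(2lᵢ+1) = 3×7×9 = 189
triangle coeff Δ(1,3,4) = 1/252
Σ_t [0,0]: t=0:+1/36 = 1/36
(3j)²=4/63 [(1 3 4; 0 0 0)], sign=+1
Σ_t [0,0]: t=0:+1/96 = 1/96
(3j)²=1/42 [(1 3 4; 1 -1 0)], sign=+1
⇒ 4πI² = 2/7
I = (+1)√(2/7/(4π)) = 0.15078601

0.150786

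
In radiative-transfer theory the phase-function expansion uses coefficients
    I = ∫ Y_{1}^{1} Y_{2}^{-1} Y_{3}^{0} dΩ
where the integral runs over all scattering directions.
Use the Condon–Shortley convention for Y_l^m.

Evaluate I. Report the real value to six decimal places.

Checks pass: Σm=0; 6 even; l₃=3∈[1,3].
(2·1+1)(2·2+1)(2·3+1) = 105
Δ: 0! 2! 4! / 7! → 1/105
sum: t=0:+1/4 = 1/4
3j²(1 2 3; 0 0 0) = Δ·Π!·Σ² = 3/35  (sign -1)
sum: t=0:+1/12 = 1/12
3j²(1 2 3; 1 -1 0) = Δ·Π!·Σ² = 1/35  (sign -1)
combine: 4πI² = 105·3/35·1/35 = 9/35
take √, sign +1: I = 0.14304817

0.143048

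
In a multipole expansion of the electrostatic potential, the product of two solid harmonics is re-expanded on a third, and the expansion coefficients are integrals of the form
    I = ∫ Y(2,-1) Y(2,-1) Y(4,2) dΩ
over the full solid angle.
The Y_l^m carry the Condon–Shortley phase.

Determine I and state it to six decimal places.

0.254875

Rules hold: Σm=0, L=8 even, 0≤4≤4.
N = 5·5·9 = 225
Δ = 0!·4!·4!/9! = 1/630
Racah Σ t=0..0: t=0:+1/16 = 1/16
⇒ 3j(2 2 4; 0 0 0)² = 2/35, sgn +1
Racah Σ t=0..0: t=0:+1/36 = 1/36
⇒ 3j(2 2 4; -1 -1 2)² = 4/63, sgn +1
4πI² = N·(3j₀)²·(3jₘ)² = 40/49
I = +1·√(0.816327/4π) = 0.25487487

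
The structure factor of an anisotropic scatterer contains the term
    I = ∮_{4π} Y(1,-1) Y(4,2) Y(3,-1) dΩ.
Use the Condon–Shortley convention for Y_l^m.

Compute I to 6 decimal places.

Rules hold: Σm=0, L=8 even, 3≤3≤5.
N = 3·9·7 = 189
Δ = 2!·0!·6!/9! = 1/252
Racah Σ t=1..1: t=1:−1/36 = -1/36
⇒ 3j(1 4 3; 0 0 0)² = 4/63, sgn +1
Racah Σ t=2..2: t=2:+1/96 = 1/96
⇒ 3j(1 4 3; -1 2 -1)² = 5/84, sgn +1
4πI² = N·(3j₀)²·(3jₘ)² = 5/7
I = +1·√(0.714286/4π) = 0.23841361

0.238414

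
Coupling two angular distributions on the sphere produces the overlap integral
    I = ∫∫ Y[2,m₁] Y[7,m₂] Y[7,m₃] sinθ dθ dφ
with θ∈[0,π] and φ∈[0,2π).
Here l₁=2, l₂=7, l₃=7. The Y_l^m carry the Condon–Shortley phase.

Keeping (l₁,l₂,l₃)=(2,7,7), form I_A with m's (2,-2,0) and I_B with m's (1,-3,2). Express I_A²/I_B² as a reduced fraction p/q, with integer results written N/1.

l's match ⇒ only the (l;m) 3-j factors differ between A and B.
A: triangle coeff Δ(2,7,7) = 1/185640; Σ_t [0,0]: t=0:+1/2419200 = 1/2419200; (3j)²=27/1105 [(2 7 7; 2 -2 0)], sign=-1
B: triangle coeff Δ(2,7,7) = 1/185640; Σ_t [0,1]: t=0:+1/1935360 t=1:−1/4354560 = 1/3483648; (3j)²=125/12376 [(2 7 7; 1 -3 2)], sign=-1
I_A²/I_B² = (27/1105)/(125/12376) = 1512/625

1512/625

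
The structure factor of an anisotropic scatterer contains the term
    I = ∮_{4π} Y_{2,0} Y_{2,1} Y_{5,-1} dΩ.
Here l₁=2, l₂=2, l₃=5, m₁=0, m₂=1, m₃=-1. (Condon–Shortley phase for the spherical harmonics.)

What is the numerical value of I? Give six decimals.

0.000000

|2−2|≤5≤2+2 violated ⇒ I = 0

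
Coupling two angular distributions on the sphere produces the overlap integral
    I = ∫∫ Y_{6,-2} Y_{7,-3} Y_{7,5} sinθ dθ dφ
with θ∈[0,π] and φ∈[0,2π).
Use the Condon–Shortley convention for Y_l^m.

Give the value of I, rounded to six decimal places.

-0.112256

m-sum 0 ✓  L=20 even ✓  1≤7≤13 ✓
Π(2lᵢ+1) = 13×15×15 = 2925
triangle coeff Δ(6,7,7) = 1/2444321880
Σ_t [0,6]: t=0:+1/2612736000 t=1:−1/20736000 t=2:+1/1658880 t=3:−1/746496 t=4:+1/1658880 t=5:−1/20736000 t=6:+1/2612736000 = -1/4354560
(3j)²=1000/138567 [(6 7 7; 0 0 0)], sign=+1
Σ_t [2,4]: t=2:+1/49766400 t=3:−1/21772800 t=4:+1/92897280 = -1/66355200
(3j)²=63/8398 [(6 7 7; -2 -3 5)], sign=-1
⇒ 4πI² = 2362500/14919047
I = (-1)√(2362500/14919047/(4π)) = -0.11225623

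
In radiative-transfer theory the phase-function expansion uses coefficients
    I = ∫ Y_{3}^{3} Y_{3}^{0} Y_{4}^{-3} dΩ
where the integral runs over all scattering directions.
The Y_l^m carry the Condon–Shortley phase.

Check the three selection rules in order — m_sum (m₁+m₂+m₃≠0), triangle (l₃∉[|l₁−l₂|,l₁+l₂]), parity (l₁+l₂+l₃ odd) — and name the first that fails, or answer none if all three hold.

none

Σmᵢ = 0  ✓
l₃∈[|l₁−l₂|,l₁+l₂]=[0,6], have l₃=4  ✓
Σlᵢ = 10 ⇒ even  ✓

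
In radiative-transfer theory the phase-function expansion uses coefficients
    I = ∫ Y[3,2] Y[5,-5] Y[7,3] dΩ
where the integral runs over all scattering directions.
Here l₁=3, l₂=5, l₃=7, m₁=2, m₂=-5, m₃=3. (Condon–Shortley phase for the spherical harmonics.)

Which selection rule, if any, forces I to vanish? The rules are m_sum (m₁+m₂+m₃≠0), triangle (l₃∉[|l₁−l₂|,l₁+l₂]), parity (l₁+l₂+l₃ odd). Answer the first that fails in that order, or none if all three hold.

azimuthal sum: 2 − 5 + 3 = 0  ✓
2 ≤ 7 ≤ 8 (triangle on l)  ✓
L = 3 + 5 + 7 = 15 (odd)  ✗

parity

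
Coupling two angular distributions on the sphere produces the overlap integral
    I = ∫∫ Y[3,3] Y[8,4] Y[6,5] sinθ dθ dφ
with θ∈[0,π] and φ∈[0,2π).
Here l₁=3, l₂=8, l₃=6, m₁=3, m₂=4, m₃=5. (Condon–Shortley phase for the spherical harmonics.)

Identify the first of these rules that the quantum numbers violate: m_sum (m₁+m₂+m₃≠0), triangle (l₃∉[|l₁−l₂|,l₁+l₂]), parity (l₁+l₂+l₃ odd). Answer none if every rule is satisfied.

m_sum

m₁+m₂+m₃ = 3 + 4 + 5 = 12  ✗
triangle: |3−8|=5 ≤ l₃=6 ≤ 3+8=11
parity: l₁+l₂+l₃ = 17 is odd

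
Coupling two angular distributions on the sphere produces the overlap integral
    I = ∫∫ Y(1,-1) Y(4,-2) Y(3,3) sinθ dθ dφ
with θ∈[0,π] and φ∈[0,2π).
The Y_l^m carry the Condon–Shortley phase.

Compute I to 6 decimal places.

Rules hold: Σm=0, L=8 even, 3≤3≤5.
N = 3·9·7 = 189
Δ = 2!·0!·6!/9! = 1/252
Racah Σ t=1..1: t=1:−1/36 = -1/36
⇒ 3j(1 4 3; 0 0 0)² = 4/63, sgn +1
Racah Σ t=2..2: t=2:+1/1440 = 1/1440
⇒ 3j(1 4 3; -1 -2 3)² = 1/252, sgn +1
4πI² = N·(3j₀)²·(3jₘ)² = 1/21
I = +1·√(0.047619/4π) = 0.06155813

0.061558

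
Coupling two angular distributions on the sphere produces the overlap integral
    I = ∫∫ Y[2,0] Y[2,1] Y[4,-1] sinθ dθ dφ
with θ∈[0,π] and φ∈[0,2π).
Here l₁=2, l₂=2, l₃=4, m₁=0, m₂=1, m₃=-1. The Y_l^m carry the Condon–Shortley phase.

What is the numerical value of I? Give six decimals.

Rules hold: Σm=0, L=8 even, 0≤4≤4.
N = 5·5·9 = 225
Δ = 0!·4!·4!/9! = 1/630
Racah Σ t=0..0: t=0:+1/16 = 1/16
⇒ 3j(2 2 4; 0 0 0)² = 2/35, sgn +1
Racah Σ t=0..0: t=0:+1/24 = 1/24
⇒ 3j(2 2 4; 0 1 -1)² = 1/21, sgn -1
4πI² = N·(3j₀)²·(3jₘ)² = 30/49
I = -1·√(0.612245/4π) = -0.22072812

-0.220728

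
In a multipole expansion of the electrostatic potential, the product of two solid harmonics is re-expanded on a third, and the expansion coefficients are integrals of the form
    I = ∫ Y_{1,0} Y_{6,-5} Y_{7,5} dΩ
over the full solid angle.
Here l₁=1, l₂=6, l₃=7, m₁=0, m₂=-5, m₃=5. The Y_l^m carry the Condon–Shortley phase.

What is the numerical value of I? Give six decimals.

-0.171413

Checks pass: Σm=0; 14 even; l₃=7∈[5,7].
(2·1+1)(2·6+1)(2·7+1) = 585
Δ: 0! 2! 12! / 15! → 1/1365
sum: t=0:+1/518400 = 1/518400
3j²(1 6 7; 0 0 0) = Δ·Π!·Σ² = 7/195  (sign -1)
sum: t=0:+1/39916800 = 1/39916800
3j²(1 6 7; 0 -5 5) = Δ·Π!·Σ² = 8/455  (sign +1)
combine: 4πI² = 585·7/195·8/455 = 24/65
take √, sign -1: I = -0.17141310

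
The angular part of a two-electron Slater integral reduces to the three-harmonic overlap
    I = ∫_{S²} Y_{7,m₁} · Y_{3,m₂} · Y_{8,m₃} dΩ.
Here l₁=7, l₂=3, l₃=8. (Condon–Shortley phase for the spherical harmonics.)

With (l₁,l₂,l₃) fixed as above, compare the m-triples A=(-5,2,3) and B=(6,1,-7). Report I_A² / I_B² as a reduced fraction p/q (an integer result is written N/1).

6000/1183

l's match ⇒ only the (l;m) 3-j factors differ between A and B.
A: triangle coeff Δ(7,3,8) = 1/5290740; Σ_t [1,2]: t=1:−1/958003200 t=2:+1/87091200 = 1/95800320; (3j)²=1000/88179 [(7 3 8; -5 2 3)], sign=-1
B: triangle coeff Δ(7,3,8) = 1/5290740; Σ_t [0,1]: t=0:+1/1916006400 t=1:−1/2874009600 = 1/5748019200; (3j)²=13/5814 [(7 3 8; 6 1 -7)], sign=-1
I_A²/I_B² = (1000/88179)/(13/5814) = 6000/1183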